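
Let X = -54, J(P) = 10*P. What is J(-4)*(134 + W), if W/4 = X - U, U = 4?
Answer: 3920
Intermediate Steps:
W = -232 (W = 4*(-54 - 1*4) = 4*(-54 - 4) = 4*(-58) = -232)
J(-4)*(134 + W) = (10*(-4))*(134 - 232) = -40*(-98) = 3920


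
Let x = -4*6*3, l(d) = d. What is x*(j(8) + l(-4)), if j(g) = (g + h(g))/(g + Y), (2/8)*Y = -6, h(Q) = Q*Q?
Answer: 612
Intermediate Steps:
h(Q) = Q**2
x = -72 (x = -24*3 = -72)
Y = -24 (Y = 4*(-6) = -24)
j(g) = (g + g**2)/(-24 + g) (j(g) = (g + g**2)/(g - 24) = (g + g**2)/(-24 + g))
x*(j(8) + l(-4)) = -72*(8*(1 + 8)/(-24 + 8) - 4) = -72*(8*9/(-16) - 4) = -72*(8*(-1/16)*9 - 4) = -72*(-9/2 - 4) = -72*(-17/2) = 612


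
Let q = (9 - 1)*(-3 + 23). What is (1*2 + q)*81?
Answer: 13122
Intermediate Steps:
q = 160 (q = 8*20 = 160)
(1*2 + q)*81 = (1*2 + 160)*81 = (2 + 160)*81 = 162*81 = 13122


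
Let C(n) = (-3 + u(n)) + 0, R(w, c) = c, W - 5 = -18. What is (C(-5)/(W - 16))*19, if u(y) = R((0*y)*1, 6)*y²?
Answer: -2793/29 ≈ -96.310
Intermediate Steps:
W = -13 (W = 5 - 18 = -13)
u(y) = 6*y²
C(n) = -3 + 6*n² (C(n) = (-3 + 6*n²) + 0 = -3 + 6*n²)
(C(-5)/(W - 16))*19 = ((-3 + 6*(-5)²)/(-13 - 16))*19 = ((-3 + 6*25)/(-29))*19 = -(-3 + 150)/29*19 = -1/29*147*19 = -147/29*19 = -2793/29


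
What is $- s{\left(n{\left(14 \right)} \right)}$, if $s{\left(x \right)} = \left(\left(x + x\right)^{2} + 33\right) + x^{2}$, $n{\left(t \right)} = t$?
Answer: $-1013$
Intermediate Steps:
$s{\left(x \right)} = 33 + 5 x^{2}$ ($s{\left(x \right)} = \left(\left(2 x\right)^{2} + 33\right) + x^{2} = \left(4 x^{2} + 33\right) + x^{2} = \left(33 + 4 x^{2}\right) + x^{2} = 33 + 5 x^{2}$)
$- s{\left(n{\left(14 \right)} \right)} = - (33 + 5 \cdot 14^{2}) = - (33 + 5 \cdot 196) = - (33 + 980) = \left(-1\right) 1013 = -1013$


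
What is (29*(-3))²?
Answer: 7569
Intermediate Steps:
(29*(-3))² = (-87)² = 7569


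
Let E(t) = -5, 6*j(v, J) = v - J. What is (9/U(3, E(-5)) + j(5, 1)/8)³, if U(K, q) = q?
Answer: -1092727/216000 ≈ -5.0589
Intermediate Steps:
j(v, J) = -J/6 + v/6 (j(v, J) = (v - J)/6 = -J/6 + v/6)
(9/U(3, E(-5)) + j(5, 1)/8)³ = (9/(-5) + (-⅙*1 + (⅙)*5)/8)³ = (9*(-⅕) + (-⅙ + ⅚)*(⅛))³ = (-9/5 + (⅔)*(⅛))³ = (-9/5 + 1/12)³ = (-103/60)³ = -1092727/216000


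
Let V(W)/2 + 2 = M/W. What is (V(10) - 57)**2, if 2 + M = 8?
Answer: 89401/25 ≈ 3576.0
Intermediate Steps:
M = 6 (M = -2 + 8 = 6)
V(W) = -4 + 12/W (V(W) = -4 + 2*(6/W) = -4 + 12/W)
(V(10) - 57)**2 = ((-4 + 12/10) - 57)**2 = ((-4 + 12*(1/10)) - 57)**2 = ((-4 + 6/5) - 57)**2 = (-14/5 - 57)**2 = (-299/5)**2 = 89401/25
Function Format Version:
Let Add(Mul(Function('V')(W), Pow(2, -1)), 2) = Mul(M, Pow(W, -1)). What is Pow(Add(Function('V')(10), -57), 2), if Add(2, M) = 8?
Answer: Rational(89401, 25) ≈ 3576.0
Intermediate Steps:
M = 6 (M = Add(-2, 8) = 6)
Function('V')(W) = Add(-4, Mul(12, Pow(W, -1))) (Function('V')(W) = Add(-4, Mul(2, Mul(6, Pow(W, -1)))) = Add(-4, Mul(12, Pow(W, -1))))
Pow(Add(Function('V')(10), -57), 2) = Pow(Add(Add(-4, Mul(12, Pow(10, -1))), -57), 2) = Pow(Add(Add(-4, Mul(12, Rational(1, 10))), -57), 2) = Pow(Add(Add(-4, Rational(6, 5)), -57), 2) = Pow(Add(Rational(-14, 5), -57), 2) = Pow(Rational(-299, 5), 2) = Rational(89401, 25)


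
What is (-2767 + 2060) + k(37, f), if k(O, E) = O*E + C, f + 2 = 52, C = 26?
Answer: 1169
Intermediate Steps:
f = 50 (f = -2 + 52 = 50)
k(O, E) = 26 + E*O (k(O, E) = O*E + 26 = E*O + 26 = 26 + E*O)
(-2767 + 2060) + k(37, f) = (-2767 + 2060) + (26 + 50*37) = -707 + (26 + 1850) = -707 + 1876 = 1169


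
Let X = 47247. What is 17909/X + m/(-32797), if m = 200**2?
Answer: -1302518527/1549559859 ≈ -0.84057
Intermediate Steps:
m = 40000
17909/X + m/(-32797) = 17909/47247 + 40000/(-32797) = 17909*(1/47247) + 40000*(-1/32797) = 17909/47247 - 40000/32797 = -1302518527/1549559859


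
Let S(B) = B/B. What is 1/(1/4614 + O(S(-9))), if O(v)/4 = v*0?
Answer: 4614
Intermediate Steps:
S(B) = 1
O(v) = 0 (O(v) = 4*(v*0) = 4*0 = 0)
1/(1/4614 + O(S(-9))) = 1/(1/4614 + 0) = 1/(1/4614) = 4614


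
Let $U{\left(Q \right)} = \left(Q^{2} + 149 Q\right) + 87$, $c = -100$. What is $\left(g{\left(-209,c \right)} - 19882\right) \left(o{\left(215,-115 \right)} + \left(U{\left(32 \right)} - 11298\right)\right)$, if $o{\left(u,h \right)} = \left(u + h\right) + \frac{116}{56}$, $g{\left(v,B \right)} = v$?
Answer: $\frac{1495513767}{14} \approx 1.0682 \cdot 10^{8}$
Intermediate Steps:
$U{\left(Q \right)} = 87 + Q^{2} + 149 Q$
$o{\left(u,h \right)} = \frac{29}{14} + h + u$ ($o{\left(u,h \right)} = \left(h + u\right) + 116 \cdot \frac{1}{56} = \left(h + u\right) + \frac{29}{14} = \frac{29}{14} + h + u$)
$\left(g{\left(-209,c \right)} - 19882\right) \left(o{\left(215,-115 \right)} + \left(U{\left(32 \right)} - 11298\right)\right) = \left(-209 - 19882\right) \left(\left(\frac{29}{14} - 115 + 215\right) + \left(\left(87 + 32^{2} + 149 \cdot 32\right) - 11298\right)\right) = - 20091 \left(\frac{1429}{14} + \left(\left(87 + 1024 + 4768\right) - 11298\right)\right) = - 20091 \left(\frac{1429}{14} + \left(5879 - 11298\right)\right) = - 20091 \left(\frac{1429}{14} - 5419\right) = \left(-20091\right) \left(- \frac{74437}{14}\right) = \frac{1495513767}{14}$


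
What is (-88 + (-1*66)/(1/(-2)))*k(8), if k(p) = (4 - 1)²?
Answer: 396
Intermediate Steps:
k(p) = 9 (k(p) = 3² = 9)
(-88 + (-1*66)/(1/(-2)))*k(8) = (-88 + (-1*66)/(1/(-2)))*9 = (-88 - 66/(-½))*9 = (-88 - 66*(-2))*9 = (-88 + 132)*9 = 44*9 = 396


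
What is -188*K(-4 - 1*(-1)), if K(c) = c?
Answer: 564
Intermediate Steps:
-188*K(-4 - 1*(-1)) = -188*(-4 - 1*(-1)) = -188*(-4 + 1) = -188*(-3) = 564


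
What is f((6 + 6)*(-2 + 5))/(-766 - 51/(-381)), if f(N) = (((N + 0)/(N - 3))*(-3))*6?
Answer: 27432/1069915 ≈ 0.025639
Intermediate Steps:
f(N) = -18*N/(-3 + N) (f(N) = ((N/(-3 + N))*(-3))*6 = -3*N/(-3 + N)*6 = -18*N/(-3 + N))
f((6 + 6)*(-2 + 5))/(-766 - 51/(-381)) = (-18*(6 + 6)*(-2 + 5)/(-3 + (6 + 6)*(-2 + 5)))/(-766 - 51/(-381)) = (-18*12*3/(-3 + 12*3))/(-766 - 51*(-1/381)) = (-18*36/(-3 + 36))/(-766 + 17/127) = (-18*36/33)/(-97265/127) = -18*36*1/33*(-127/97265) = -216/11*(-127/97265) = 27432/1069915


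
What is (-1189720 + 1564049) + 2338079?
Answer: 2712408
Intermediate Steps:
(-1189720 + 1564049) + 2338079 = 374329 + 2338079 = 2712408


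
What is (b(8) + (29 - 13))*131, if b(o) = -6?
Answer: 1310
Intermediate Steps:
(b(8) + (29 - 13))*131 = (-6 + (29 - 13))*131 = (-6 + 16)*131 = 10*131 = 1310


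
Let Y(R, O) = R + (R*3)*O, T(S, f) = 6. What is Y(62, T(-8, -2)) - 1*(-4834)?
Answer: 6012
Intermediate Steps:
Y(R, O) = R + 3*O*R (Y(R, O) = R + (3*R)*O = R + 3*O*R)
Y(62, T(-8, -2)) - 1*(-4834) = 62*(1 + 3*6) - 1*(-4834) = 62*(1 + 18) + 4834 = 62*19 + 4834 = 1178 + 4834 = 6012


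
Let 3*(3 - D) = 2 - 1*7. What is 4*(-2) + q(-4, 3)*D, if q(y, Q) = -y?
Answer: 32/3 ≈ 10.667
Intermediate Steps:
D = 14/3 (D = 3 - (2 - 1*7)/3 = 3 - (2 - 7)/3 = 3 - ⅓*(-5) = 3 + 5/3 = 14/3 ≈ 4.6667)
4*(-2) + q(-4, 3)*D = 4*(-2) - 1*(-4)*(14/3) = -8 + 4*(14/3) = -8 + 56/3 = 32/3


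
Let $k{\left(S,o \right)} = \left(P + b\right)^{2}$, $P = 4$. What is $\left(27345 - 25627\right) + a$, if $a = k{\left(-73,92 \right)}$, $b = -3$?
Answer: $1719$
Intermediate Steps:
$k{\left(S,o \right)} = 1$ ($k{\left(S,o \right)} = \left(4 - 3\right)^{2} = 1^{2} = 1$)
$a = 1$
$\left(27345 - 25627\right) + a = \left(27345 - 25627\right) + 1 = 1718 + 1 = 1719$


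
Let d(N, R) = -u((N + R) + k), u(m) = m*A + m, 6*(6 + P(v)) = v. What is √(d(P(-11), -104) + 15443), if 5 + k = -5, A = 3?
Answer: √143373/3 ≈ 126.22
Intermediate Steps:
P(v) = -6 + v/6
k = -10 (k = -5 - 5 = -10)
u(m) = 4*m (u(m) = m*3 + m = 3*m + m = 4*m)
d(N, R) = 40 - 4*N - 4*R (d(N, R) = -4*((N + R) - 10) = -4*(-10 + N + R) = -(-40 + 4*N + 4*R) = 40 - 4*N - 4*R)
√(d(P(-11), -104) + 15443) = √((40 - 4*(-6 + (⅙)*(-11)) - 4*(-104)) + 15443) = √((40 - 4*(-6 - 11/6) + 416) + 15443) = √((40 - 4*(-47/6) + 416) + 15443) = √((40 + 94/3 + 416) + 15443) = √(1462/3 + 15443) = √(47791/3) = √143373/3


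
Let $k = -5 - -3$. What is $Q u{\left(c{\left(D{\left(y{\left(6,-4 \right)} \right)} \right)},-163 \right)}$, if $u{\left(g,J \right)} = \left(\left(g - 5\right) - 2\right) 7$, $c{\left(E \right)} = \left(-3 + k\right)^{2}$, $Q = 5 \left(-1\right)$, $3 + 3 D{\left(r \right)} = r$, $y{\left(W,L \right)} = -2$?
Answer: $-630$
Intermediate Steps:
$D{\left(r \right)} = -1 + \frac{r}{3}$
$k = -2$ ($k = -5 + 3 = -2$)
$Q = -5$
$c{\left(E \right)} = 25$ ($c{\left(E \right)} = \left(-3 - 2\right)^{2} = \left(-5\right)^{2} = 25$)
$u{\left(g,J \right)} = -49 + 7 g$ ($u{\left(g,J \right)} = \left(\left(g - 5\right) - 2\right) 7 = \left(\left(-5 + g\right) - 2\right) 7 = \left(-7 + g\right) 7 = -49 + 7 g$)
$Q u{\left(c{\left(D{\left(y{\left(6,-4 \right)} \right)} \right)},-163 \right)} = - 5 \left(-49 + 7 \cdot 25\right) = - 5 \left(-49 + 175\right) = \left(-5\right) 126 = -630$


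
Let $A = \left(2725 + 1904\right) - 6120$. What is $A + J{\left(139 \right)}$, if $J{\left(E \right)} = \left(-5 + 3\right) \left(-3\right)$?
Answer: $-1485$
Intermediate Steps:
$A = -1491$ ($A = 4629 - 6120 = -1491$)
$J{\left(E \right)} = 6$ ($J{\left(E \right)} = \left(-2\right) \left(-3\right) = 6$)
$A + J{\left(139 \right)} = -1491 + 6 = -1485$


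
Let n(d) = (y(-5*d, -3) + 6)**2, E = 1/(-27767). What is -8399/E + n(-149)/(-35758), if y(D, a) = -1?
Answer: 8339303149989/35758 ≈ 2.3321e+8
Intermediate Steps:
E = -1/27767 ≈ -3.6014e-5
n(d) = 25 (n(d) = (-1 + 6)**2 = 5**2 = 25)
-8399/E + n(-149)/(-35758) = -8399/(-1/27767) + 25/(-35758) = -8399*(-27767) + 25*(-1/35758) = 233215033 - 25/35758 = 8339303149989/35758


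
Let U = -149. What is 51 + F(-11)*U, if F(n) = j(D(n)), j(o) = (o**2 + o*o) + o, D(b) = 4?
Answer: -5313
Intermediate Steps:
j(o) = o + 2*o**2 (j(o) = (o**2 + o**2) + o = 2*o**2 + o = o + 2*o**2)
F(n) = 36 (F(n) = 4*(1 + 2*4) = 4*(1 + 8) = 4*9 = 36)
51 + F(-11)*U = 51 + 36*(-149) = 51 - 5364 = -5313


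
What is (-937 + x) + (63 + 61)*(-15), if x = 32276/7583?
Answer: -21177375/7583 ≈ -2792.7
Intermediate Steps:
x = 32276/7583 (x = 32276*(1/7583) = 32276/7583 ≈ 4.2564)
(-937 + x) + (63 + 61)*(-15) = (-937 + 32276/7583) + (63 + 61)*(-15) = -7072995/7583 + 124*(-15) = -7072995/7583 - 1860 = -21177375/7583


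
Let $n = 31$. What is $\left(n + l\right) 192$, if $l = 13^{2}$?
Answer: $38400$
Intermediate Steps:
$l = 169$
$\left(n + l\right) 192 = \left(31 + 169\right) 192 = 200 \cdot 192 = 38400$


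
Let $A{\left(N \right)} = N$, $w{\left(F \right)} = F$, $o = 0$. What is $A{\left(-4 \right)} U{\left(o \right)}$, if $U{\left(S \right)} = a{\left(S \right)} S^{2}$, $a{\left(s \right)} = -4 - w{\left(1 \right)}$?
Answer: $0$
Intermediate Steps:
$a{\left(s \right)} = -5$ ($a{\left(s \right)} = -4 - 1 = -5$)
$U{\left(S \right)} = - 5 S^{2}$
$A{\left(-4 \right)} U{\left(o \right)} = - 4 \left(- 5 \cdot 0^{2}\right) = - 4 \left(\left(-5\right) 0\right) = \left(-4\right) 0 = 0$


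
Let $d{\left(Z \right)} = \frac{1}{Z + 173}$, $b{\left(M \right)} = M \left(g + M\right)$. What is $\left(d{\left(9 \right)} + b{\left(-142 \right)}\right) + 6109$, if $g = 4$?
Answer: $\frac{4678311}{182} \approx 25705.0$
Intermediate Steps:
$b{\left(M \right)} = M \left(4 + M\right)$
$d{\left(Z \right)} = \frac{1}{173 + Z}$
$\left(d{\left(9 \right)} + b{\left(-142 \right)}\right) + 6109 = \left(\frac{1}{173 + 9} - 142 \left(4 - 142\right)\right) + 6109 = \left(\frac{1}{182} - -19596\right) + 6109 = \left(\frac{1}{182} + 19596\right) + 6109 = \frac{3566473}{182} + 6109 = \frac{4678311}{182}$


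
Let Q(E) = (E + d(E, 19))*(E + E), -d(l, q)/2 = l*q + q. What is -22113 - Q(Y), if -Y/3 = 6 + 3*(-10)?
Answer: 366975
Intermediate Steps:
Y = 72 (Y = -3*(6 + 3*(-10)) = -3*(6 - 30) = -3*(-24) = 72)
d(l, q) = -2*q - 2*l*q (d(l, q) = -2*(l*q + q) = -2*(q + l*q) = -2*q - 2*l*q)
Q(E) = 2*E*(-38 - 37*E) (Q(E) = (E - 2*19*(1 + E))*(E + E) = (E + (-38 - 38*E))*(2*E) = (-38 - 37*E)*(2*E) = 2*E*(-38 - 37*E))
-22113 - Q(Y) = -22113 - 2*72*(-38 - 37*72) = -22113 - 2*72*(-38 - 2664) = -22113 - 2*72*(-2702) = -22113 - 1*(-389088) = -22113 + 389088 = 366975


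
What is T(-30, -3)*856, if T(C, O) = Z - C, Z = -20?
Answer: 8560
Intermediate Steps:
T(C, O) = -20 - C
T(-30, -3)*856 = (-20 - 1*(-30))*856 = (-20 + 30)*856 = 10*856 = 8560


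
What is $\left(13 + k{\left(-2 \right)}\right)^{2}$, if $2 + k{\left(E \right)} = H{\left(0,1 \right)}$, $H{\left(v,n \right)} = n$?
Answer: $144$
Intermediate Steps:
$k{\left(E \right)} = -1$ ($k{\left(E \right)} = -2 + 1 = -1$)
$\left(13 + k{\left(-2 \right)}\right)^{2} = \left(13 - 1\right)^{2} = 12^{2} = 144$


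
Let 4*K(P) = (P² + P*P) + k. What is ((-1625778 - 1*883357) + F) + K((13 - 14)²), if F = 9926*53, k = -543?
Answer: -7932769/4 ≈ -1.9832e+6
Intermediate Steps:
F = 526078
K(P) = -543/4 + P²/2 (K(P) = ((P² + P*P) - 543)/4 = ((P² + P²) - 543)/4 = (2*P² - 543)/4 = (-543 + 2*P²)/4 = -543/4 + P²/2)
((-1625778 - 1*883357) + F) + K((13 - 14)²) = ((-1625778 - 1*883357) + 526078) + (-543/4 + ((13 - 14)²)²/2) = ((-1625778 - 883357) + 526078) + (-543/4 + ((-1)²)²/2) = (-2509135 + 526078) + (-543/4 + (½)*1²) = -1983057 + (-543/4 + (½)*1) = -1983057 + (-543/4 + ½) = -1983057 - 541/4 = -7932769/4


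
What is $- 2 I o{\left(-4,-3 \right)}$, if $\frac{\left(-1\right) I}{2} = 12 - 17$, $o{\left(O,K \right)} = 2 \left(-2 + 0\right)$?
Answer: $80$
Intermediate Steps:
$o{\left(O,K \right)} = -4$ ($o{\left(O,K \right)} = 2 \left(-2\right) = -4$)
$I = 10$ ($I = - 2 \left(12 - 17\right) = \left(-2\right) \left(-5\right) = 10$)
$- 2 I o{\left(-4,-3 \right)} = \left(-2\right) 10 \left(-4\right) = \left(-20\right) \left(-4\right) = 80$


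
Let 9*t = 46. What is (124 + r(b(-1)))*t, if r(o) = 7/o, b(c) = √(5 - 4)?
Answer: 6026/9 ≈ 669.56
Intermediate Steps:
b(c) = 1 (b(c) = √1 = 1)
t = 46/9 (t = (⅑)*46 = 46/9 ≈ 5.1111)
(124 + r(b(-1)))*t = (124 + 7/1)*(46/9) = (124 + 7*1)*(46/9) = (124 + 7)*(46/9) = 131*(46/9) = 6026/9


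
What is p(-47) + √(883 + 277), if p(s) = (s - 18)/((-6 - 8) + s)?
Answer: 65/61 + 2*√290 ≈ 35.124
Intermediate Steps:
p(s) = (-18 + s)/(-14 + s)
p(-47) + √(883 + 277) = (-18 - 47)/(-14 - 47) + √(883 + 277) = -65/(-61) + √1160 = -1/61*(-65) + 2*√290 = 65/61 + 2*√290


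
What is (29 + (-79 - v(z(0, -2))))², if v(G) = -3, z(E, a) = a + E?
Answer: 2209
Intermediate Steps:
z(E, a) = E + a
(29 + (-79 - v(z(0, -2))))² = (29 + (-79 - 1*(-3)))² = (29 + (-79 + 3))² = (29 - 76)² = (-47)² = 2209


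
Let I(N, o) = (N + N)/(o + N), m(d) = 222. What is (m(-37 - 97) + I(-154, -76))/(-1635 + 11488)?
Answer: 25684/1133095 ≈ 0.022667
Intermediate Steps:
I(N, o) = 2*N/(N + o) (I(N, o) = (2*N)/(N + o) = 2*N/(N + o))
(m(-37 - 97) + I(-154, -76))/(-1635 + 11488) = (222 + 2*(-154)/(-154 - 76))/(-1635 + 11488) = (222 + 2*(-154)/(-230))/9853 = (222 + 2*(-154)*(-1/230))*(1/9853) = (222 + 154/115)*(1/9853) = (25684/115)*(1/9853) = 25684/1133095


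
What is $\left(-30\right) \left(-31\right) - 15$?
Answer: $915$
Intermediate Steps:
$\left(-30\right) \left(-31\right) - 15 = 930 - 15 = 915$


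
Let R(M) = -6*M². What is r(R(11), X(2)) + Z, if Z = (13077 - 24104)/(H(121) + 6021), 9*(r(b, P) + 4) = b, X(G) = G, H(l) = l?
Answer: -1593149/18426 ≈ -86.462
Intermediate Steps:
r(b, P) = -4 + b/9
Z = -11027/6142 (Z = (13077 - 24104)/(121 + 6021) = -11027/6142 ≈ -1.7953)
r(R(11), X(2)) + Z = (-4 + (-6*11²)/9) - 11027/6142 = (-4 + (-6*121)/9) - 11027/6142 = (-4 + (⅑)*(-726)) - 11027/6142 = (-4 - 242/3) - 11027/6142 = -254/3 - 11027/6142 = -1593149/18426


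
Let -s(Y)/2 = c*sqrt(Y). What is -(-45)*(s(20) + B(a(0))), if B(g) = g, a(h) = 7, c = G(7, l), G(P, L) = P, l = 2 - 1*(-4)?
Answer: 315 - 1260*sqrt(5) ≈ -2502.4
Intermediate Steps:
l = 6 (l = 2 + 4 = 6)
c = 7
s(Y) = -14*sqrt(Y)
-(-45)*(s(20) + B(a(0))) = -(-45)*(-28*sqrt(5) + 7) = -(-45)*(7 - 28*sqrt(5)) = -(-315 + 1260*sqrt(5)) = 315 - 1260*sqrt(5)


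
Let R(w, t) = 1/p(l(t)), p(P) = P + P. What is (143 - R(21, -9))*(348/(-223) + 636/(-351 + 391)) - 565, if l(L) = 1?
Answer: 1318709/892 ≈ 1478.4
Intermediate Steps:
p(P) = 2*P
R(w, t) = ½ (R(w, t) = 1/(2*1) = 1/2 = ½)
(143 - R(21, -9))*(348/(-223) + 636/(-351 + 391)) - 565 = (143 - 1*½)*(348/(-223) + 636/(-351 + 391)) - 565 = (143 - ½)*(348*(-1/223) + 636/40) - 565 = 285*(-348/223 + 636*(1/40))/2 - 565 = 285*(-348/223 + 159/10)/2 - 565 = (285/2)*(31977/2230) - 565 = 1822689/892 - 565 = 1318709/892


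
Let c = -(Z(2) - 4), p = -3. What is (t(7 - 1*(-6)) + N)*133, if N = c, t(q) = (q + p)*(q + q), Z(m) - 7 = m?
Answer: 33915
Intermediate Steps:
Z(m) = 7 + m
t(q) = 2*q*(-3 + q) (t(q) = (q - 3)*(q + q) = (-3 + q)*(2*q) = 2*q*(-3 + q))
c = -5 (c = -((7 + 2) - 4) = -(9 - 4) = -1*5 = -5)
N = -5
(t(7 - 1*(-6)) + N)*133 = (2*(7 - 1*(-6))*(-3 + (7 - 1*(-6))) - 5)*133 = (2*(7 + 6)*(-3 + (7 + 6)) - 5)*133 = (2*13*(-3 + 13) - 5)*133 = (2*13*10 - 5)*133 = (260 - 5)*133 = 255*133 = 33915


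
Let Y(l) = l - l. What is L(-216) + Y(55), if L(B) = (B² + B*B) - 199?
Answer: 93113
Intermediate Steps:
Y(l) = 0
L(B) = -199 + 2*B² (L(B) = (B² + B²) - 199 = 2*B² - 199 = -199 + 2*B²)
L(-216) + Y(55) = (-199 + 2*(-216)²) + 0 = (-199 + 2*46656) + 0 = (-199 + 93312) + 0 = 93113 + 0 = 93113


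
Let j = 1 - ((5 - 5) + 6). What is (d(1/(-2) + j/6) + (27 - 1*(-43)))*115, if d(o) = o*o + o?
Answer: 72910/9 ≈ 8101.1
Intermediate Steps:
j = -5 (j = 1 - (0 + 6) = 1 - 1*6 = 1 - 6 = -5)
d(o) = o + o² (d(o) = o² + o = o + o²)
(d(1/(-2) + j/6) + (27 - 1*(-43)))*115 = ((1/(-2) - 5/6)*(1 + (1/(-2) - 5/6)) + (27 - 1*(-43)))*115 = ((1*(-½) - 5*⅙)*(1 + (1*(-½) - 5*⅙)) + (27 + 43))*115 = ((-½ - ⅚)*(1 + (-½ - ⅚)) + 70)*115 = (-4*(1 - 4/3)/3 + 70)*115 = (-4/3*(-⅓) + 70)*115 = (4/9 + 70)*115 = (634/9)*115 = 72910/9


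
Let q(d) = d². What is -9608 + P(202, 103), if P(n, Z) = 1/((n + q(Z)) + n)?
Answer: -105812903/11013 ≈ -9608.0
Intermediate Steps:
P(n, Z) = 1/(Z² + 2*n) (P(n, Z) = 1/((n + Z²) + n) = 1/(Z² + 2*n))
-9608 + P(202, 103) = -9608 + 1/(103² + 2*202) = -9608 + 1/(10609 + 404) = -9608 + 1/11013 = -105812903/11013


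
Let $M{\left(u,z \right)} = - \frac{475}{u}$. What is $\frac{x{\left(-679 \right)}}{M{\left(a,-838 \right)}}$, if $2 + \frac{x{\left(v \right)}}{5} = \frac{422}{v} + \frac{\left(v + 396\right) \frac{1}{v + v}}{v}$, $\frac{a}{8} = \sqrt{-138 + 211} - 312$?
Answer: $- \frac{3017068704}{43798895} + \frac{9670092 \sqrt{73}}{43798895} \approx -66.998$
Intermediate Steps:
$a = -2496 + 8 \sqrt{73}$ ($a = 8 \left(\sqrt{-138 + 211} - 312\right) = 8 \left(\sqrt{73} - 312\right) = 8 \left(-312 + \sqrt{73}\right) = -2496 + 8 \sqrt{73} \approx -2427.6$)
$x{\left(v \right)} = -10 + \frac{2110}{v} + \frac{5 \left(396 + v\right)}{2 v^{2}}$ ($x{\left(v \right)} = -10 + 5 \left(\frac{422}{v} + \frac{\left(v + 396\right) \frac{1}{v + v}}{v}\right) = -10 + 5 \left(\frac{422}{v} + \frac{\left(396 + v\right) \frac{1}{2 v}}{v}\right) = -10 + 5 \left(\frac{422}{v} + \frac{\frac{1}{2} \frac{1}{v} \left(396 + v\right)}{v}\right) = -10 + 5 \left(\frac{422}{v} + \frac{396 + v}{2 v^{2}}\right) = -10 + \left(\frac{2110}{v} + \frac{5 \left(396 + v\right)}{2 v^{2}}\right) = -10 + \frac{2110}{v} + \frac{5 \left(396 + v\right)}{2 v^{2}}$)
$\frac{x{\left(-679 \right)}}{M{\left(a,-838 \right)}} = \frac{-10 + \frac{990}{461041} + \frac{4225}{2 \left(-679\right)}}{\left(-475\right) \frac{1}{-2496 + 8 \sqrt{73}}} = \left(-10 + 990 \cdot \frac{1}{461041} + \frac{4225}{2} \left(- \frac{1}{679}\right)\right) \left(\frac{2496}{475} - \frac{8 \sqrt{73}}{475}\right) = \left(-10 + \frac{990}{461041} - \frac{4225}{1358}\right) \left(\frac{2496}{475} - \frac{8 \sqrt{73}}{475}\right) = - \frac{12087615 \left(\frac{2496}{475} - \frac{8 \sqrt{73}}{475}\right)}{922082} = - \frac{3017068704}{43798895} + \frac{9670092 \sqrt{73}}{43798895}$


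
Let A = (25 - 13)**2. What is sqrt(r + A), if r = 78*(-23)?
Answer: 5*I*sqrt(66) ≈ 40.62*I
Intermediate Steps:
r = -1794
A = 144 (A = 12**2 = 144)
sqrt(r + A) = sqrt(-1794 + 144) = sqrt(-1650) = 5*I*sqrt(66)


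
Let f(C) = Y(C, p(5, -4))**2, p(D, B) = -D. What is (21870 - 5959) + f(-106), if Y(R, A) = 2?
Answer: 15915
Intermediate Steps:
f(C) = 4 (f(C) = 2**2 = 4)
(21870 - 5959) + f(-106) = (21870 - 5959) + 4 = 15911 + 4 = 15915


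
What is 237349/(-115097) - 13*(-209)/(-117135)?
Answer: -1479715456/709573005 ≈ -2.0854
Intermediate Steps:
237349/(-115097) - 13*(-209)/(-117135) = 237349*(-1/115097) + 2717*(-1/117135) = -237349/115097 - 143/6165 = -1479715456/709573005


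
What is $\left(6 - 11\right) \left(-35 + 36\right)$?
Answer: $-5$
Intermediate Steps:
$\left(6 - 11\right) \left(-35 + 36\right) = \left(6 - 11\right) 1 = \left(-5\right) 1 = -5$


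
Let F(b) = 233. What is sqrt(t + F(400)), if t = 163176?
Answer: sqrt(163409) ≈ 404.24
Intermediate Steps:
sqrt(t + F(400)) = sqrt(163176 + 233) = sqrt(163409)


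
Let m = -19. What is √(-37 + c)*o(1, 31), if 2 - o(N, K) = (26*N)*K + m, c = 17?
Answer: -1570*I*√5 ≈ -3510.6*I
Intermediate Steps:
o(N, K) = 21 - 26*K*N (o(N, K) = 2 - ((26*N)*K - 19) = 2 - (26*K*N - 19) = 2 - (-19 + 26*K*N) = 2 + (19 - 26*K*N) = 21 - 26*K*N)
√(-37 + c)*o(1, 31) = √(-37 + 17)*(21 - 26*31*1) = √(-20)*(21 - 806) = (2*I*√5)*(-785) = -1570*I*√5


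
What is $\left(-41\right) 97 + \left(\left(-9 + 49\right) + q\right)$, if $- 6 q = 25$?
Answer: $- \frac{23647}{6} \approx -3941.2$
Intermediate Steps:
$q = - \frac{25}{6}$ ($q = \left(- \frac{1}{6}\right) 25 = - \frac{25}{6} \approx -4.1667$)
$\left(-41\right) 97 + \left(\left(-9 + 49\right) + q\right) = \left(-41\right) 97 + \left(\left(-9 + 49\right) - \frac{25}{6}\right) = -3977 + \left(40 - \frac{25}{6}\right) = -3977 + \frac{215}{6} = - \frac{23647}{6}$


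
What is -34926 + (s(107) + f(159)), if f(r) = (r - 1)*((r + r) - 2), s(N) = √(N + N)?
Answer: 15002 + √214 ≈ 15017.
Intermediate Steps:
s(N) = √2*√N (s(N) = √(2*N) = √2*√N)
f(r) = (-1 + r)*(-2 + 2*r) (f(r) = (-1 + r)*(2*r - 2) = (-1 + r)*(-2 + 2*r))
-34926 + (s(107) + f(159)) = -34926 + (√2*√107 + (2 - 4*159 + 2*159²)) = -34926 + (√214 + (2 - 636 + 2*25281)) = -34926 + (√214 + (2 - 636 + 50562)) = -34926 + (√214 + 49928) = -34926 + (49928 + √214) = 15002 + √214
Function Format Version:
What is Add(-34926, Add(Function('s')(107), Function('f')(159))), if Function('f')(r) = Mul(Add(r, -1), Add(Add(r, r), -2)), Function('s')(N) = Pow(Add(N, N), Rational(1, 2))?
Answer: Add(15002, Pow(214, Rational(1, 2))) ≈ 15017.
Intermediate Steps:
Function('s')(N) = Mul(Pow(2, Rational(1, 2)), Pow(N, Rational(1, 2))) (Function('s')(N) = Pow(Mul(2, N), Rational(1, 2)) = Mul(Pow(2, Rational(1, 2)), Pow(N, Rational(1, 2))))
Function('f')(r) = Mul(Add(-1, r), Add(-2, Mul(2, r))) (Function('f')(r) = Mul(Add(-1, r), Add(Mul(2, r), -2)) = Mul(Add(-1, r), Add(-2, Mul(2, r))))
Add(-34926, Add(Function('s')(107), Function('f')(159))) = Add(-34926, Add(Mul(Pow(2, Rational(1, 2)), Pow(107, Rational(1, 2))), Add(2, Mul(-4, 159), Mul(2, Pow(159, 2))))) = Add(-34926, Add(Pow(214, Rational(1, 2)), Add(2, -636, Mul(2, 25281)))) = Add(-34926, Add(Pow(214, Rational(1, 2)), Add(2, -636, 50562))) = Add(-34926, Add(Pow(214, Rational(1, 2)), 49928)) = Add(-34926, Add(49928, Pow(214, Rational(1, 2)))) = Add(15002, Pow(214, Rational(1, 2)))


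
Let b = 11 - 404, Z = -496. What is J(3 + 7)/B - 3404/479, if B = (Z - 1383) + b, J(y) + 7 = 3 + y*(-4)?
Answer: -1928203/272072 ≈ -7.0871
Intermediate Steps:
b = -393
J(y) = -4 - 4*y (J(y) = -7 + (3 + y*(-4)) = -7 + (3 - 4*y) = -4 - 4*y)
B = -2272 (B = (-496 - 1383) - 393 = -1879 - 393 = -2272)
J(3 + 7)/B - 3404/479 = (-4 - 4*(3 + 7))/(-2272) - 3404/479 = (-4 - 4*10)*(-1/2272) - 3404*1/479 = (-4 - 40)*(-1/2272) - 3404/479 = -44*(-1/2272) - 3404/479 = 11/568 - 3404/479 = -1928203/272072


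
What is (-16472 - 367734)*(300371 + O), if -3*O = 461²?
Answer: -264561177952/3 ≈ -8.8187e+10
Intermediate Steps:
O = -212521/3 (O = -⅓*461² = -⅓*212521 = -212521/3 ≈ -70840.)
(-16472 - 367734)*(300371 + O) = (-16472 - 367734)*(300371 - 212521/3) = -384206*688592/3 = -264561177952/3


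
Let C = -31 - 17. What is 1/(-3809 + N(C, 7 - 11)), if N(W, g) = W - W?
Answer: -1/3809 ≈ -0.00026254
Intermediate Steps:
C = -48
N(W, g) = 0
1/(-3809 + N(C, 7 - 11)) = 1/(-3809 + 0) = 1/(-3809) = -1/3809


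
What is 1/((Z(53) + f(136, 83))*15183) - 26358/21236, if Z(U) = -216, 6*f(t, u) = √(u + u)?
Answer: -18669587839401/15041629484350 - √166/4249848225 ≈ -1.2412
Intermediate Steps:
f(t, u) = √2*√u/6 (f(t, u) = √(u + u)/6 = √(2*u)/6 = (√2*√u)/6 = √2*√u/6)
1/((Z(53) + f(136, 83))*15183) - 26358/21236 = 1/(-216 + √2*√83/6*15183) - 26358/21236 = (1/15183)/(-216 + √166/6) - 26358*1/21236 = 1/(15183*(-216 + √166/6)) - 13179/10618 = -13179/10618 + 1/(15183*(-216 + √166/6))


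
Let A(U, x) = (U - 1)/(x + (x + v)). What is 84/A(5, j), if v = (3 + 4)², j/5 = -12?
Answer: -1491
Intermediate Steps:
j = -60 (j = 5*(-12) = -60)
v = 49 (v = 7² = 49)
A(U, x) = (-1 + U)/(49 + 2*x) (A(U, x) = (U - 1)/(x + (x + 49)) = (-1 + U)/(x + (49 + x)) = (-1 + U)/(49 + 2*x))
84/A(5, j) = 84/(((-1 + 5)/(49 + 2*(-60)))) = 84/((4/(49 - 120))) = 84/((4/(-71))) = 84/((-1/71*4)) = 84/(-4/71) = 84*(-71/4) = -1491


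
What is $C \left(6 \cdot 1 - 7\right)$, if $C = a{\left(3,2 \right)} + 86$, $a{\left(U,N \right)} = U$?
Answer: $-89$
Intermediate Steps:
$C = 89$ ($C = 3 + 86 = 89$)
$C \left(6 \cdot 1 - 7\right) = 89 \left(6 \cdot 1 - 7\right) = 89 \left(6 - 7\right) = 89 \left(-1\right) = -89$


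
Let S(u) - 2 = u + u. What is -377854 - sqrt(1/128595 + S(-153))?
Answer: -377854 - I*sqrt(5027148775005)/128595 ≈ -3.7785e+5 - 17.436*I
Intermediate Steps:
S(u) = 2 + 2*u (S(u) = 2 + (u + u) = 2 + 2*u)
-377854 - sqrt(1/128595 + S(-153)) = -377854 - sqrt(1/128595 + (2 + 2*(-153))) = -377854 - sqrt(1/128595 + (2 - 306)) = -377854 - sqrt(1/128595 - 304) = -377854 - sqrt(-39092879/128595) = -377854 - I*sqrt(5027148775005)/128595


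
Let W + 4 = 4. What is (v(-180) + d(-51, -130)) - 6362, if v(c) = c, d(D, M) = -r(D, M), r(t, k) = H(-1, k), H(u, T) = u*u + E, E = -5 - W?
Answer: -6538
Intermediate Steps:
W = 0 (W = -4 + 4 = 0)
E = -5 (E = -5 - 1*0 = -5 + 0 = -5)
H(u, T) = -5 + u**2 (H(u, T) = u*u - 5 = u**2 - 5 = -5 + u**2)
r(t, k) = -4 (r(t, k) = -5 + (-1)**2 = -5 + 1 = -4)
d(D, M) = 4 (d(D, M) = -1*(-4) = 4)
(v(-180) + d(-51, -130)) - 6362 = (-180 + 4) - 6362 = -176 - 6362 = -6538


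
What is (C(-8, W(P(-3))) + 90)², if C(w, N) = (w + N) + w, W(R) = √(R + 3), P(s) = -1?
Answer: (74 + √2)² ≈ 5687.3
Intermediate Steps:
W(R) = √(3 + R)
C(w, N) = N + 2*w (C(w, N) = (N + w) + w = N + 2*w)
(C(-8, W(P(-3))) + 90)² = ((√(3 - 1) + 2*(-8)) + 90)² = ((√2 - 16) + 90)² = ((-16 + √2) + 90)² = (74 + √2)²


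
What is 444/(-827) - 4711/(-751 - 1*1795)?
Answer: 2765573/2105542 ≈ 1.3135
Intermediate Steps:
444/(-827) - 4711/(-751 - 1*1795) = 444*(-1/827) - 4711/(-751 - 1795) = -444/827 - 4711/(-2546) = -444/827 - 4711*(-1/2546) = -444/827 + 4711/2546 = 2765573/2105542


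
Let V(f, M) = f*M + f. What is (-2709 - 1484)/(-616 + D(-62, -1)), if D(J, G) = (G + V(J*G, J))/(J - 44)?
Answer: 444458/61513 ≈ 7.2254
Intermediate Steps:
V(f, M) = f + M*f (V(f, M) = M*f + f = f + M*f)
D(J, G) = (G + G*J*(1 + J))/(-44 + J) (D(J, G) = (G + (J*G)*(1 + J))/(J - 44) = (G + (G*J)*(1 + J))/(-44 + J) = (G + G*J*(1 + J))/(-44 + J))
(-2709 - 1484)/(-616 + D(-62, -1)) = (-2709 - 1484)/(-616 - (1 - 62*(1 - 62))/(-44 - 62)) = -4193/(-616 - 1*(1 - 62*(-61))/(-106)) = -4193/(-616 - 1*(-1/106)*(1 + 3782)) = -4193/(-616 - 1*(-1/106)*3783) = -4193/(-616 + 3783/106) = -4193/(-61513/106) = -4193*(-106/61513) = 444458/61513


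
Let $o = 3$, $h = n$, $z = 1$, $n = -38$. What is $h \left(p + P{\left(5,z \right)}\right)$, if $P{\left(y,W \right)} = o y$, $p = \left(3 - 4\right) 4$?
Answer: $-418$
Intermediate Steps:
$p = -4$ ($p = \left(-1\right) 4 = -4$)
$h = -38$
$P{\left(y,W \right)} = 3 y$
$h \left(p + P{\left(5,z \right)}\right) = - 38 \left(-4 + 3 \cdot 5\right) = - 38 \left(-4 + 15\right) = \left(-38\right) 11 = -418$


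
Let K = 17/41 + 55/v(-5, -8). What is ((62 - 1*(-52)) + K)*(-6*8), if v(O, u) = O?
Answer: -203520/41 ≈ -4963.9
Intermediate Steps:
K = -434/41 (K = 17/41 + 55/(-5) = 17*(1/41) + 55*(-1/5) = 17/41 - 11 = -434/41 ≈ -10.585)
((62 - 1*(-52)) + K)*(-6*8) = ((62 - 1*(-52)) - 434/41)*(-6*8) = ((62 + 52) - 434/41)*(-48) = (114 - 434/41)*(-48) = (4240/41)*(-48) = -203520/41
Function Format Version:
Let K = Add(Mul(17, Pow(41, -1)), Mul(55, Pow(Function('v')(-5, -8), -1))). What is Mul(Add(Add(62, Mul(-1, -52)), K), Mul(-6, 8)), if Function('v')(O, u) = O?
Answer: Rational(-203520, 41) ≈ -4963.9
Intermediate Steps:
K = Rational(-434, 41) (K = Add(Mul(17, Pow(41, -1)), Mul(55, Pow(-5, -1))) = Add(Mul(17, Rational(1, 41)), Mul(55, Rational(-1, 5))) = Add(Rational(17, 41), -11) = Rational(-434, 41) ≈ -10.585)
Mul(Add(Add(62, Mul(-1, -52)), K), Mul(-6, 8)) = Mul(Add(Add(62, Mul(-1, -52)), Rational(-434, 41)), Mul(-6, 8)) = Mul(Add(Add(62, 52), Rational(-434, 41)), -48) = Mul(Add(114, Rational(-434, 41)), -48) = Mul(Rational(4240, 41), -48) = Rational(-203520, 41)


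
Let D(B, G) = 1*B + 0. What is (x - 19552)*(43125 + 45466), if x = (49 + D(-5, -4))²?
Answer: -1560619056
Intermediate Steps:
D(B, G) = B (D(B, G) = B + 0 = B)
x = 1936 (x = (49 - 5)² = 44² = 1936)
(x - 19552)*(43125 + 45466) = (1936 - 19552)*(43125 + 45466) = -17616*88591 = -1560619056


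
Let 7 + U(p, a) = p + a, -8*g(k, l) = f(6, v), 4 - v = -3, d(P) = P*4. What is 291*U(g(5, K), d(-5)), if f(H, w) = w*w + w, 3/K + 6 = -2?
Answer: -9894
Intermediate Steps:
K = -3/8 (K = 3/(-6 - 2) = 3/(-8) = 3*(-⅛) = -3/8 ≈ -0.37500)
d(P) = 4*P
v = 7 (v = 4 - 1*(-3) = 4 + 3 = 7)
f(H, w) = w + w² (f(H, w) = w² + w = w + w²)
g(k, l) = -7 (g(k, l) = -7*(1 + 7)/8 = -7*8/8 = -⅛*56 = -7)
U(p, a) = -7 + a + p (U(p, a) = -7 + (p + a) = -7 + (a + p) = -7 + a + p)
291*U(g(5, K), d(-5)) = 291*(-7 + 4*(-5) - 7) = 291*(-7 - 20 - 7) = 291*(-34) = -9894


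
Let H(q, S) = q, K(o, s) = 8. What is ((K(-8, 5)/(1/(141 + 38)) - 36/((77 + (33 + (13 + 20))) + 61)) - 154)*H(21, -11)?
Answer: 456183/17 ≈ 26834.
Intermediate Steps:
((K(-8, 5)/(1/(141 + 38)) - 36/((77 + (33 + (13 + 20))) + 61)) - 154)*H(21, -11) = ((8/(1/(141 + 38)) - 36/((77 + (33 + (13 + 20))) + 61)) - 154)*21 = ((8/(1/179) - 36/((77 + (33 + 33)) + 61)) - 154)*21 = ((8/(1/179) - 36/((77 + 66) + 61)) - 154)*21 = ((8*179 - 36/(143 + 61)) - 154)*21 = ((1432 - 36/204) - 154)*21 = ((1432 - 36*1/204) - 154)*21 = ((1432 - 3/17) - 154)*21 = (24341/17 - 154)*21 = (21723/17)*21 = 456183/17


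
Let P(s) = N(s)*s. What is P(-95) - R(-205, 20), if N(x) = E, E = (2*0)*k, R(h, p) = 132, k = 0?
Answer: -132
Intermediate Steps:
E = 0 (E = (2*0)*0 = 0*0 = 0)
N(x) = 0
P(s) = 0 (P(s) = 0*s = 0)
P(-95) - R(-205, 20) = 0 - 1*132 = 0 - 132 = -132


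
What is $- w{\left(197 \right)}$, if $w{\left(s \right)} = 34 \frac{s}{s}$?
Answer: $-34$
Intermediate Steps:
$w{\left(s \right)} = 34$ ($w{\left(s \right)} = 34 \cdot 1 = 34$)
$- w{\left(197 \right)} = \left(-1\right) 34 = -34$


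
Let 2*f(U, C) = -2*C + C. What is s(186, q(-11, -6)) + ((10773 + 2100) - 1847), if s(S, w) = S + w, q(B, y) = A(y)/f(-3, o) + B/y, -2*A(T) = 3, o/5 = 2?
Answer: 168212/15 ≈ 11214.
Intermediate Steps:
o = 10 (o = 5*2 = 10)
f(U, C) = -C/2 (f(U, C) = (-2*C + C)/2 = (-C)/2 = -C/2)
A(T) = -3/2 (A(T) = -½*3 = -3/2)
q(B, y) = 3/10 + B/y (q(B, y) = -3/(2*((-½*10))) + B/y = -3/2/(-5) + B/y = -3/2*(-⅕) + B/y = 3/10 + B/y)
s(186, q(-11, -6)) + ((10773 + 2100) - 1847) = (186 + (3/10 - 11/(-6))) + ((10773 + 2100) - 1847) = (186 + (3/10 - 11*(-⅙))) + (12873 - 1847) = (186 + (3/10 + 11/6)) + 11026 = (186 + 32/15) + 11026 = 2822/15 + 11026 = 168212/15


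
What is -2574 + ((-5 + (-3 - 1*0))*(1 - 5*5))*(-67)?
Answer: -15438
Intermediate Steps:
-2574 + ((-5 + (-3 - 1*0))*(1 - 5*5))*(-67) = -2574 + ((-5 + (-3 + 0))*(1 - 25))*(-67) = -2574 + ((-5 - 3)*(-24))*(-67) = -2574 - 8*(-24)*(-67) = -2574 + 192*(-67) = -2574 - 12864 = -15438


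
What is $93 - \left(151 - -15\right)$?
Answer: $-73$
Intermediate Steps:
$93 - \left(151 - -15\right) = 93 - \left(151 + \left(18 - 3\right)\right) = 93 - \left(151 + 15\right) = 93 - 166 = -73$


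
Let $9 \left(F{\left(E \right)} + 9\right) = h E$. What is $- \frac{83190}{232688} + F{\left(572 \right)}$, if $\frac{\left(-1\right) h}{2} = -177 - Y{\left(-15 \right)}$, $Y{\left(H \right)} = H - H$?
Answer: $\frac{7849488551}{349032} \approx 22489.0$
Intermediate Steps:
$Y{\left(H \right)} = 0$
$h = 354$ ($h = - 2 \left(-177 - 0\right) = - 2 \left(-177 + 0\right) = \left(-2\right) \left(-177\right) = 354$)
$F{\left(E \right)} = -9 + \frac{118 E}{3}$ ($F{\left(E \right)} = -9 + \frac{354 E}{9} = -9 + \frac{118 E}{3}$)
$- \frac{83190}{232688} + F{\left(572 \right)} = - \frac{83190}{232688} + \left(-9 + \frac{118}{3} \cdot 572\right) = \left(-83190\right) \frac{1}{232688} + \left(-9 + \frac{67496}{3}\right) = - \frac{41595}{116344} + \frac{67469}{3} = \frac{7849488551}{349032}$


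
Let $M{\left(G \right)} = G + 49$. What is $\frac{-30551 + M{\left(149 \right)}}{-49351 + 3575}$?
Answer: $\frac{30353}{45776} \approx 0.66308$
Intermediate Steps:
$M{\left(G \right)} = 49 + G$
$\frac{-30551 + M{\left(149 \right)}}{-49351 + 3575} = \frac{-30551 + \left(49 + 149\right)}{-49351 + 3575} = \frac{-30551 + 198}{-45776} = \left(-30353\right) \left(- \frac{1}{45776}\right) = \frac{30353}{45776}$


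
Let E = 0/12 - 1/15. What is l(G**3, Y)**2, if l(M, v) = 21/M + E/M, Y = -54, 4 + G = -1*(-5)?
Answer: 98596/225 ≈ 438.20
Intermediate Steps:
G = 1 (G = -4 - 1*(-5) = -4 + 5 = 1)
E = -1/15 (E = 0*(1/12) - 1*1/15 = 0 - 1/15 = -1/15 ≈ -0.066667)
l(M, v) = 314/(15*M) (l(M, v) = 21/M - 1/(15*M) = 314/(15*M))
l(G**3, Y)**2 = (314/(15*(1**3)))**2 = ((314/15)/1)**2 = ((314/15)*1)**2 = (314/15)**2 = 98596/225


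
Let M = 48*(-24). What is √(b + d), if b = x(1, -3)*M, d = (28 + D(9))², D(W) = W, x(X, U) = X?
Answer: √217 ≈ 14.731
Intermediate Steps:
M = -1152
d = 1369 (d = (28 + 9)² = 37² = 1369)
b = -1152 (b = 1*(-1152) = -1152)
√(b + d) = √(-1152 + 1369) = √217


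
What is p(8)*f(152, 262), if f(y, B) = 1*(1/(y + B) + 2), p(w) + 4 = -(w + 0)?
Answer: -1658/69 ≈ -24.029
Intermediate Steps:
p(w) = -4 - w (p(w) = -4 - (w + 0) = -4 - w)
f(y, B) = 2 + 1/(B + y) (f(y, B) = 1*(1/(B + y) + 2) = 1*(2 + 1/(B + y)) = 2 + 1/(B + y))
p(8)*f(152, 262) = (-4 - 1*8)*((1 + 2*262 + 2*152)/(262 + 152)) = (-4 - 8)*((1 + 524 + 304)/414) = -2*829/69 = -12*829/414 = -1658/69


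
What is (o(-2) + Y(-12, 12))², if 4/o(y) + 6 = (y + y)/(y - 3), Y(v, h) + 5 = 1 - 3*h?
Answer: 280900/169 ≈ 1662.1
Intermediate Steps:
Y(v, h) = -4 - 3*h (Y(v, h) = -5 + (1 - 3*h) = -4 - 3*h)
o(y) = 4/(-6 + 2*y/(-3 + y)) (o(y) = 4/(-6 + (y + y)/(y - 3)) = 4/(-6 + (2*y)/(-3 + y)) = 4/(-6 + 2*y/(-3 + y)))
(o(-2) + Y(-12, 12))² = (2*(3 - 1*(-2))/(-9 + 2*(-2)) + (-4 - 3*12))² = (2*(3 + 2)/(-9 - 4) + (-4 - 36))² = (2*5/(-13) - 40)² = (2*(-1/13)*5 - 40)² = (-10/13 - 40)² = (-530/13)² = 280900/169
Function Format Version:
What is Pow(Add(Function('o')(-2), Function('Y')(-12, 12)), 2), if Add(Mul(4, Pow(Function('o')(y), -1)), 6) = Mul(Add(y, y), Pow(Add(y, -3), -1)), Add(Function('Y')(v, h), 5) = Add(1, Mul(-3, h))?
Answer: Rational(280900, 169) ≈ 1662.1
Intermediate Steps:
Function('Y')(v, h) = Add(-4, Mul(-3, h)) (Function('Y')(v, h) = Add(-5, Add(1, Mul(-3, h))) = Add(-4, Mul(-3, h)))
Function('o')(y) = Mul(4, Pow(Add(-6, Mul(2, y, Pow(Add(-3, y), -1))), -1)) (Function('o')(y) = Mul(4, Pow(Add(-6, Mul(Add(y, y), Pow(Add(y, -3), -1))), -1)) = Mul(4, Pow(Add(-6, Mul(Mul(2, y), Pow(Add(-3, y), -1))), -1)) = Mul(4, Pow(Add(-6, Mul(2, y, Pow(Add(-3, y), -1))), -1)))
Pow(Add(Function('o')(-2), Function('Y')(-12, 12)), 2) = Pow(Add(Mul(2, Pow(Add(-9, Mul(2, -2)), -1), Add(3, Mul(-1, -2))), Add(-4, Mul(-3, 12))), 2) = Pow(Add(Mul(2, Pow(Add(-9, -4), -1), Add(3, 2)), Add(-4, -36)), 2) = Pow(Add(Mul(2, Pow(-13, -1), 5), -40), 2) = Pow(Add(Mul(2, Rational(-1, 13), 5), -40), 2) = Pow(Add(Rational(-10, 13), -40), 2) = Pow(Rational(-530, 13), 2) = Rational(280900, 169)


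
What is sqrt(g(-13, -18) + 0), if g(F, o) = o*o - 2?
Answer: sqrt(322) ≈ 17.944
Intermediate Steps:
g(F, o) = -2 + o**2 (g(F, o) = o**2 - 2 = -2 + o**2)
sqrt(g(-13, -18) + 0) = sqrt((-2 + (-18)**2) + 0) = sqrt((-2 + 324) + 0) = sqrt(322 + 0) = sqrt(322)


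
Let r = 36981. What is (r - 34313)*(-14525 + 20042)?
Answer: 14719356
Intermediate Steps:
(r - 34313)*(-14525 + 20042) = (36981 - 34313)*(-14525 + 20042) = 2668*5517 = 14719356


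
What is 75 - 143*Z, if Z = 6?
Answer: -783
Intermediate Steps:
75 - 143*Z = 75 - 143*6 = 75 - 13*66 = 75 - 858 = -783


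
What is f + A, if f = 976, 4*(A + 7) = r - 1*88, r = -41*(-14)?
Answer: 2181/2 ≈ 1090.5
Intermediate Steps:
r = 574
A = 229/2 (A = -7 + (574 - 1*88)/4 = -7 + (574 - 88)/4 = -7 + (¼)*486 = -7 + 243/2 = 229/2 ≈ 114.50)
f + A = 976 + 229/2 = 2181/2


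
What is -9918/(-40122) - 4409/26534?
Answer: 4792573/59144286 ≈ 0.081032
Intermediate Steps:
-9918/(-40122) - 4409/26534 = -9918*(-1/40122) - 4409*1/26534 = 551/2229 - 4409/26534 = 4792573/59144286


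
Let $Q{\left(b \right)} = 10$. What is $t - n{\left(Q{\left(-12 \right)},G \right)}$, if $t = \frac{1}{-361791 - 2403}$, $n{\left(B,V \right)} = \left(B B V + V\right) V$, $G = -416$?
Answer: $- \frac{6365621643265}{364194} \approx -1.7479 \cdot 10^{7}$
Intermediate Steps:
$n{\left(B,V \right)} = V \left(V + V B^{2}\right)$ ($n{\left(B,V \right)} = \left(B^{2} V + V\right) V = \left(V B^{2} + V\right) V = \left(V + V B^{2}\right) V = V \left(V + V B^{2}\right)$)
$t = - \frac{1}{364194}$ ($t = \frac{1}{-364194} = - \frac{1}{364194} \approx -2.7458 \cdot 10^{-6}$)
$t - n{\left(Q{\left(-12 \right)},G \right)} = - \frac{1}{364194} - \left(-416\right)^{2} \left(1 + 10^{2}\right) = - \frac{1}{364194} - 173056 \left(1 + 100\right) = - \frac{1}{364194} - 173056 \cdot 101 = - \frac{1}{364194} - 17478656 = - \frac{6365621643265}{364194}$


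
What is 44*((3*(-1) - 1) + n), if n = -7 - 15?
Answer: -1144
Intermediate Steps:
n = -22
44*((3*(-1) - 1) + n) = 44*((3*(-1) - 1) - 22) = 44*((-3 - 1) - 22) = 44*(-4 - 22) = 44*(-26) = -1144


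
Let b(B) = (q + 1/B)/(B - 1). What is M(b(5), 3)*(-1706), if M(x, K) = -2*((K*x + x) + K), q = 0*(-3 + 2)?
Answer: 54592/5 ≈ 10918.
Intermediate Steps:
q = 0 (q = 0*(-1) = 0)
b(B) = 1/(B*(-1 + B)) (b(B) = (0 + 1/B)/(B - 1) = 1/(B*(-1 + B)))
M(x, K) = -2*K - 2*x - 2*K*x (M(x, K) = -2*((x + K*x) + K) = -2*(K + x + K*x) = -2*K - 2*x - 2*K*x)
M(b(5), 3)*(-1706) = (-2*3 - 2/(5*(-1 + 5)) - 2*3*1/(5*(-1 + 5)))*(-1706) = (-6 - 2/(5*4) - 2*3*(1/5)/4)*(-1706) = (-6 - 2/(5*4) - 2*3*(1/5)*(1/4))*(-1706) = (-6 - 2*1/20 - 2*3*1/20)*(-1706) = (-6 - 1/10 - 3/10)*(-1706) = -32/5*(-1706) = 54592/5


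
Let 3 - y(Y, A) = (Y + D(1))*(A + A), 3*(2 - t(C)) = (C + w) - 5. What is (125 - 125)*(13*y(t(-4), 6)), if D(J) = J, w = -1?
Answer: 0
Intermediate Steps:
t(C) = 4 - C/3 (t(C) = 2 - ((C - 1) - 5)/3 = 2 - ((-1 + C) - 5)/3 = 2 - (-6 + C)/3 = 2 + (2 - C/3) = 4 - C/3)
y(Y, A) = 3 - 2*A*(1 + Y) (y(Y, A) = 3 - (Y + 1)*(A + A) = 3 - (1 + Y)*2*A = 3 - 2*A*(1 + Y))
(125 - 125)*(13*y(t(-4), 6)) = (125 - 125)*(13*(3 - 2*6 - 2*6*(4 - ⅓*(-4)))) = 0*(13*(3 - 12 - 2*6*(4 + 4/3))) = 0*(13*(3 - 12 - 2*6*16/3)) = 0*(13*(3 - 12 - 64)) = 0*(13*(-73)) = 0*(-949) = 0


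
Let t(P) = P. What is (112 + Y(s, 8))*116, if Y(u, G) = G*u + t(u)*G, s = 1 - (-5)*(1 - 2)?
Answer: 5568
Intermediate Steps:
s = -4 (s = 1 - (-5)*(-1) = 1 - 1*5 = 1 - 5 = -4)
Y(u, G) = 2*G*u (Y(u, G) = G*u + u*G = G*u + G*u = 2*G*u)
(112 + Y(s, 8))*116 = (112 + 2*8*(-4))*116 = (112 - 64)*116 = 48*116 = 5568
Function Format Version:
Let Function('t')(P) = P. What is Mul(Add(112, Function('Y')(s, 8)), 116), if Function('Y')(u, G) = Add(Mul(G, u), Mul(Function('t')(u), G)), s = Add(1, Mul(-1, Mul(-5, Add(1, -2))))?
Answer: 5568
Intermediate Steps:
s = -4 (s = Add(1, Mul(-1, Mul(-5, -1))) = Add(1, Mul(-1, 5)) = Add(1, -5) = -4)
Function('Y')(u, G) = Mul(2, G, u) (Function('Y')(u, G) = Add(Mul(G, u), Mul(u, G)) = Add(Mul(G, u), Mul(G, u)) = Mul(2, G, u))
Mul(Add(112, Function('Y')(s, 8)), 116) = Mul(Add(112, Mul(2, 8, -4)), 116) = Mul(Add(112, -64), 116) = Mul(48, 116) = 5568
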